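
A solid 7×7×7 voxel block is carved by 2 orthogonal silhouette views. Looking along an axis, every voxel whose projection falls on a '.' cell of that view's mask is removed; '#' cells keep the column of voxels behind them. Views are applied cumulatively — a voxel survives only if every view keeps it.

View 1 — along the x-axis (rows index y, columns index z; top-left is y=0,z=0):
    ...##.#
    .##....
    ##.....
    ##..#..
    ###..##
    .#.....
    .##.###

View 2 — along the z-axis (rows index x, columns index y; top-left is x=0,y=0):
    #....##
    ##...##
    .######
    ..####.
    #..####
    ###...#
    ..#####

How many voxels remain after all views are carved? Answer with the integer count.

start: 7×7×7 = 343 voxels
  1. axis=0 (YZ plane), |mask|=21  ⇒  voxels=147
  2. axis=2 (XY plane), |mask|=31  ⇒  voxels=94

voxel count = 94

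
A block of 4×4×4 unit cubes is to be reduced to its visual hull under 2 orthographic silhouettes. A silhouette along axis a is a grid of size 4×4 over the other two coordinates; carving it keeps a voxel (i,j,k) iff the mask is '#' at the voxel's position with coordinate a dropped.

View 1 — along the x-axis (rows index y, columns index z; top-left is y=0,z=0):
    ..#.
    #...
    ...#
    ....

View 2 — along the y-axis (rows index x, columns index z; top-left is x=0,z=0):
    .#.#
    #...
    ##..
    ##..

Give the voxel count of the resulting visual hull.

voxel count = 4

initial block: 4^3 = 64
carve view 1 (along x, YZ-mask fill 3/16): 12 voxels remain
carve view 2 (along y, XZ-mask fill 7/16): 4 voxels remain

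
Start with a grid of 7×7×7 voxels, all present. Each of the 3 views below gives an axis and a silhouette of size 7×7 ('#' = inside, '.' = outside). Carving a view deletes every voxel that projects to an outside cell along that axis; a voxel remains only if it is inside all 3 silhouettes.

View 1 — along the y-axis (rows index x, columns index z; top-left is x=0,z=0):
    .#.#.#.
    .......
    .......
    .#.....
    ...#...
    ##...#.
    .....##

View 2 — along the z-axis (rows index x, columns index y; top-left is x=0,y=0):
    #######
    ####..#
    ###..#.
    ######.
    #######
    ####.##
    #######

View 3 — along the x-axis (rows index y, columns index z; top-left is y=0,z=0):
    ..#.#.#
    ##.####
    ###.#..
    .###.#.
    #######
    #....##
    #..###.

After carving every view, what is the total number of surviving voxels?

before carving: 343 voxels (7×7×7)
step 1: project along y, AND mask (10/49) → |grid| = 70
step 2: project along z, AND mask (42/49) → |grid| = 66
step 3: project along x, AND mask (31/49) → |grid| = 41

remaining voxels: 41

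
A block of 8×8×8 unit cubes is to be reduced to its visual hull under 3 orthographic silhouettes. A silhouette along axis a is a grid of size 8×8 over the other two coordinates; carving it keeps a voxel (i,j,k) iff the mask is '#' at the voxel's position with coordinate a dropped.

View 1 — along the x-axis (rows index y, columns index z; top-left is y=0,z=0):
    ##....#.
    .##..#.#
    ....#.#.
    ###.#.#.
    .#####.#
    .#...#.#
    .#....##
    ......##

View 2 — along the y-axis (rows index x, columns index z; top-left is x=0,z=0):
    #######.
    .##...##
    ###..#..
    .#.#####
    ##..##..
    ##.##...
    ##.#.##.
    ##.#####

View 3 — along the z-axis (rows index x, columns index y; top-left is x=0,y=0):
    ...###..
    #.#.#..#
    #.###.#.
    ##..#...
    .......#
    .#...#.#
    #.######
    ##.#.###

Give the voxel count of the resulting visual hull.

|visual hull| = 74

initial block: 8^3 = 512
carve view 1 (along x, YZ-mask fill 28/64): 224 voxels remain
carve view 2 (along y, XZ-mask fill 41/64): 147 voxels remain
carve view 3 (along z, XY-mask fill 32/64): 74 voxels remain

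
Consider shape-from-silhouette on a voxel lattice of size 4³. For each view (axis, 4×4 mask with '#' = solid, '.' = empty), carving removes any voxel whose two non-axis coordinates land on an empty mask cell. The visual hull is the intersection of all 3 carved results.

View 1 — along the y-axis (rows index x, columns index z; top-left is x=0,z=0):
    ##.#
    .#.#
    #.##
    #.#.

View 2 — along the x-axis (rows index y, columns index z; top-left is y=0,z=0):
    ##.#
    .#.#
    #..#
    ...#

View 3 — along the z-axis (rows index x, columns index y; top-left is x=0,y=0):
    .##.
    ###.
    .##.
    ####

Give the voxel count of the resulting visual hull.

14 voxels

full grid |V| = 64
  1. axis=1 (XZ plane), |mask|=10  ⇒  voxels=40
  2. axis=0 (YZ plane), |mask|=8  ⇒  voxels=22
  3. axis=2 (XY plane), |mask|=11  ⇒  voxels=14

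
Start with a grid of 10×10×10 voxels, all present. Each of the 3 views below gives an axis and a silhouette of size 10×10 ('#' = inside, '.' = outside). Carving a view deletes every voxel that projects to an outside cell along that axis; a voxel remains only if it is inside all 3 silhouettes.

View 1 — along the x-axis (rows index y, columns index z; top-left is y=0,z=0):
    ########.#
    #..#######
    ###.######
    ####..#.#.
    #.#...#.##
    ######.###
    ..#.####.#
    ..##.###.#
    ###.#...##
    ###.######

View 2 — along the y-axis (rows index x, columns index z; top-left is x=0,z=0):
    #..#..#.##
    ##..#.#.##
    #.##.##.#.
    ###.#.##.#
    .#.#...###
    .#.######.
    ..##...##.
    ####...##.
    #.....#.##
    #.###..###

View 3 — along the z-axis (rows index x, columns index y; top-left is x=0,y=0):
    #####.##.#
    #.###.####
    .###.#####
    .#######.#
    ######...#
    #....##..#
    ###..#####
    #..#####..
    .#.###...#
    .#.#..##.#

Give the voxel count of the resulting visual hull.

initial block: 10^3 = 1000
after view 1 [x-axis, 73 of 100 cells solid] → remaining = 730
after view 2 [y-axis, 57 of 100 cells solid] → remaining = 415
after view 3 [z-axis, 67 of 100 cells solid] → remaining = 279

279 voxels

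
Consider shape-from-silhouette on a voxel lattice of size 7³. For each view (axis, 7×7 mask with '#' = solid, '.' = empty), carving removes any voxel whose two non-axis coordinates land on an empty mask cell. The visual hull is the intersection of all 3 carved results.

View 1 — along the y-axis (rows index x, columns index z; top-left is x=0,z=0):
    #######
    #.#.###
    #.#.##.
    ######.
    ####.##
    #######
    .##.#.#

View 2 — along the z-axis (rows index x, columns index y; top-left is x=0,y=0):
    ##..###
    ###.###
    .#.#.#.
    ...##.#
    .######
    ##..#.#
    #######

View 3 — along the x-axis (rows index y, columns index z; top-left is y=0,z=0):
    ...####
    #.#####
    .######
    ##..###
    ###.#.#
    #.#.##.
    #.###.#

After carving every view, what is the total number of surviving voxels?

voxel count = 137

before carving: 343 voxels (7×7×7)
after view 1 [y-axis, 39 of 49 cells solid] → remaining = 273
after view 2 [z-axis, 34 of 49 cells solid] → remaining = 187
after view 3 [x-axis, 35 of 49 cells solid] → remaining = 137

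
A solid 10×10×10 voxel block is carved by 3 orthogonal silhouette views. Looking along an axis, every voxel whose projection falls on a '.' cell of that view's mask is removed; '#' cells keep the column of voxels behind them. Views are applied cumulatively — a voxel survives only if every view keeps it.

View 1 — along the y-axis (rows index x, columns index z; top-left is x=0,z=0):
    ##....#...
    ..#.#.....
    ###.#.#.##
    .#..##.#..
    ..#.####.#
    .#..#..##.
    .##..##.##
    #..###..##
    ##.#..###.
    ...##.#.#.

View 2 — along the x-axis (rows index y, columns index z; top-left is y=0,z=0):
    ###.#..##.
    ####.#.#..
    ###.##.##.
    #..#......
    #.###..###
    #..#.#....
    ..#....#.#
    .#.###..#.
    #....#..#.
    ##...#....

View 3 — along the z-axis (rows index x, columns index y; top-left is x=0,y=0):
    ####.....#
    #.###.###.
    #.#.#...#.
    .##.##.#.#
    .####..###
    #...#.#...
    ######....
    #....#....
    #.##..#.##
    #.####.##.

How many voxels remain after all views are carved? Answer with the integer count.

120 voxels

initial block: 10^3 = 1000
step 1: project along y, AND mask (48/100) → |grid| = 480
step 2: project along x, AND mask (45/100) → |grid| = 207
step 3: project along z, AND mask (53/100) → |grid| = 120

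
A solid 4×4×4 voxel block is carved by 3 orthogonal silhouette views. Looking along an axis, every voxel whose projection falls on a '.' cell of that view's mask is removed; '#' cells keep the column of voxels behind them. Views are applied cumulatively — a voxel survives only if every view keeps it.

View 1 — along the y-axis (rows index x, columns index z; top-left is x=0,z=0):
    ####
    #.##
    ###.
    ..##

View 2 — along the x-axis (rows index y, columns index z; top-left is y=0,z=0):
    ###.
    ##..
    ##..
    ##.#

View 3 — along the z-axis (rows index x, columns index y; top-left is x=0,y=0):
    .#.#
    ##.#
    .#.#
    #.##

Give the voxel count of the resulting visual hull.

voxel count = 16

initial block: 4^3 = 64
carve view 1 (along y, XZ-mask fill 12/16): 48 voxels remain
carve view 2 (along x, YZ-mask fill 10/16): 27 voxels remain
carve view 3 (along z, XY-mask fill 10/16): 16 voxels remain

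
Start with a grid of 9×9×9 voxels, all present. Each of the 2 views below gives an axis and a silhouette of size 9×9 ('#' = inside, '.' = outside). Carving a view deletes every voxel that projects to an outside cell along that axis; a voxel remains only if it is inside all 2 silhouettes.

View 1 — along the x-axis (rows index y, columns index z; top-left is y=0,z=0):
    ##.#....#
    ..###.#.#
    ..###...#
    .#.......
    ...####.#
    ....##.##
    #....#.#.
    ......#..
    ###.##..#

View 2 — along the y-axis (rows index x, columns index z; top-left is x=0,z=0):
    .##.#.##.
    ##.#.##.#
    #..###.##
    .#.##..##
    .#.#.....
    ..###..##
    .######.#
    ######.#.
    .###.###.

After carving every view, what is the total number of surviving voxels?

voxel count = 181

start: 9×9×9 = 729 voxels
step 1: project along x, AND mask (33/81) → |grid| = 297
step 2: project along y, AND mask (49/81) → |grid| = 181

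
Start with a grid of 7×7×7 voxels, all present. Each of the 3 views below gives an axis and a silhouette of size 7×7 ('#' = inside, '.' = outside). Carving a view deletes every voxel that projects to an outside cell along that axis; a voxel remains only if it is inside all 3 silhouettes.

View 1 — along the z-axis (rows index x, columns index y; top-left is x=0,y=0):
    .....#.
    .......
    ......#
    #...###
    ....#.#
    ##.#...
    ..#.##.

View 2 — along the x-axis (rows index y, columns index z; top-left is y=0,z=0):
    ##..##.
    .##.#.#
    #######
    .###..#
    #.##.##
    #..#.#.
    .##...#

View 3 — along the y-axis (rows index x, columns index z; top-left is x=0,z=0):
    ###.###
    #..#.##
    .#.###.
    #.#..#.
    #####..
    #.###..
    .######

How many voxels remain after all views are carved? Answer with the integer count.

start: 7×7×7 = 343 voxels
carve view 1 (along z, XY-mask fill 14/49): 98 voxels remain
carve view 2 (along x, YZ-mask fill 30/49): 56 voxels remain
carve view 3 (along y, XZ-mask fill 32/49): 34 voxels remain

34 voxels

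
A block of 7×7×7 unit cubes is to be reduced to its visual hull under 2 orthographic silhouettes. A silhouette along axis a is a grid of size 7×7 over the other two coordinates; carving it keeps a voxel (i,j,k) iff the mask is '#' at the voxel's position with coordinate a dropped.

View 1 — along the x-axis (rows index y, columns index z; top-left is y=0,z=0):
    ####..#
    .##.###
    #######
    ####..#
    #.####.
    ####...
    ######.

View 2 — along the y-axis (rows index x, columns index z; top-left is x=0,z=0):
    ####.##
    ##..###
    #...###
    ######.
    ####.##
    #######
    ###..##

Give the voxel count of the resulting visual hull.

remaining voxels: 205

initial block: 7^3 = 343
[1] x-view keeps 37 columns → grid now 259
[2] y-view keeps 39 columns → grid now 205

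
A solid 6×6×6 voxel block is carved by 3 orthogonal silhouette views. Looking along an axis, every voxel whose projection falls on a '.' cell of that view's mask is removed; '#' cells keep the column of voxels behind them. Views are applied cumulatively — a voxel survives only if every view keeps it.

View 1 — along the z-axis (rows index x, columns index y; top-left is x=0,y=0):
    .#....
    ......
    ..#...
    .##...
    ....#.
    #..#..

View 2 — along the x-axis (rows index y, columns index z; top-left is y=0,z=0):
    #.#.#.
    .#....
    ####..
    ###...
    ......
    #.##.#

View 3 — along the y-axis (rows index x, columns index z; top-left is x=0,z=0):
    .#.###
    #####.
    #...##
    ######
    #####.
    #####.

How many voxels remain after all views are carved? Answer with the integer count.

13 voxels

start: 6×6×6 = 216 voxels
step 1: project along z, AND mask (7/36) → |grid| = 42
step 2: project along x, AND mask (15/36) → |grid| = 16
step 3: project along y, AND mask (28/36) → |grid| = 13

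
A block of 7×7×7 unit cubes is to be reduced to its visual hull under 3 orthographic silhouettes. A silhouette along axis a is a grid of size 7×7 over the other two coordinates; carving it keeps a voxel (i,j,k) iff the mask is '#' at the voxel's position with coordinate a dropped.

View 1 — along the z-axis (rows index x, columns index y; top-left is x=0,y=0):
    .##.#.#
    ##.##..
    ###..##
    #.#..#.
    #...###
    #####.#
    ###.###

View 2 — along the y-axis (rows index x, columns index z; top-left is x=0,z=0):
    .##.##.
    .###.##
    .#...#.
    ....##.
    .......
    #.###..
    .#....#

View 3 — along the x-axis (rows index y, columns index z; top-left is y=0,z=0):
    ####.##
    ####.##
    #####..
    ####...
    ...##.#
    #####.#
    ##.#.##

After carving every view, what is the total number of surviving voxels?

before carving: 343 voxels (7×7×7)
[1] z-view keeps 32 columns → grid now 224
[2] y-view keeps 19 columns → grid now 88
[3] x-view keeps 35 columns → grid now 62

remaining voxels: 62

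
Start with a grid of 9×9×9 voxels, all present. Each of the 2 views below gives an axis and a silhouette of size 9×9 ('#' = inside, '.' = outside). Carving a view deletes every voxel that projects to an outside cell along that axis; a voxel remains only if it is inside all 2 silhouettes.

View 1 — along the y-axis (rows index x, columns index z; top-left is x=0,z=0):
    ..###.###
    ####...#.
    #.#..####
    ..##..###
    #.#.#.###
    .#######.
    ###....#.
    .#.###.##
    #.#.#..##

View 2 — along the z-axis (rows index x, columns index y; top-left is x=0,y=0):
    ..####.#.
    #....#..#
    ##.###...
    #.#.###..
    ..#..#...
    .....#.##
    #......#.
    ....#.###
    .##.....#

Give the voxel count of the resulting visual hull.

initial block: 9^3 = 729
V1 y: intersect with XZ mask (50 set) -- 450 left
V2 z: intersect with XY mask (32 set) -- 180 left

|visual hull| = 180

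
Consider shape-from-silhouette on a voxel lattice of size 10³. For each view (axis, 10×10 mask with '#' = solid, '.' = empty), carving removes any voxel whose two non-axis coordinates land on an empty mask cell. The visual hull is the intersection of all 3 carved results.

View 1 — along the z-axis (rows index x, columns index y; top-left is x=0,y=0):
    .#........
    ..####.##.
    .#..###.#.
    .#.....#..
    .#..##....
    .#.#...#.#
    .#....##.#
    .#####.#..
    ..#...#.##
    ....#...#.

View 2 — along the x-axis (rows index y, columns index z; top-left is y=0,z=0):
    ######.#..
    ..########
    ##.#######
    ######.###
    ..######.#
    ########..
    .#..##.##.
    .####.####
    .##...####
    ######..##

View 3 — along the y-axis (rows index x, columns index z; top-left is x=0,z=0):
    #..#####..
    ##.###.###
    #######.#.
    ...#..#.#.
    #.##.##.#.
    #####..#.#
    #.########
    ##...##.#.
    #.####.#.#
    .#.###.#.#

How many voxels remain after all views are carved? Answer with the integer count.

185 voxels

initial block: 10^3 = 1000
step 1: project along z, AND mask (37/100) → |grid| = 370
step 2: project along x, AND mask (75/100) → |grid| = 280
step 3: project along y, AND mask (65/100) → |grid| = 185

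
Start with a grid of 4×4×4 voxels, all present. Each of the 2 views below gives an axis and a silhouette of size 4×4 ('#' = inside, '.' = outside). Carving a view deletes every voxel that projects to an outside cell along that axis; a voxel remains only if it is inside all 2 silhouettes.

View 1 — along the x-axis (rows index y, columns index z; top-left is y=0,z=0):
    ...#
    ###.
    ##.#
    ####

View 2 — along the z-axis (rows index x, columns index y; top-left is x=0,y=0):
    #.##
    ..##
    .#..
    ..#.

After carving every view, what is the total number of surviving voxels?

start: 4×4×4 = 64 voxels
carve view 1 (along x, YZ-mask fill 11/16): 44 voxels remain
carve view 2 (along z, XY-mask fill 7/16): 21 voxels remain

|visual hull| = 21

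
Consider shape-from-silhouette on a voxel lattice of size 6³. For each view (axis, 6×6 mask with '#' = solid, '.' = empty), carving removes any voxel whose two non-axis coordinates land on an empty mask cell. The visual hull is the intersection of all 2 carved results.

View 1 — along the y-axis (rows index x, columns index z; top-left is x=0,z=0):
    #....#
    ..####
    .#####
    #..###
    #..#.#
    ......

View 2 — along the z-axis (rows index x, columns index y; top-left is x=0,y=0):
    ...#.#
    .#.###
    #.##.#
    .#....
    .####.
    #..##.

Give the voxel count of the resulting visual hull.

|visual hull| = 56

initial block: 6^3 = 216
  1. axis=1 (XZ plane), |mask|=18  ⇒  voxels=108
  2. axis=2 (XY plane), |mask|=18  ⇒  voxels=56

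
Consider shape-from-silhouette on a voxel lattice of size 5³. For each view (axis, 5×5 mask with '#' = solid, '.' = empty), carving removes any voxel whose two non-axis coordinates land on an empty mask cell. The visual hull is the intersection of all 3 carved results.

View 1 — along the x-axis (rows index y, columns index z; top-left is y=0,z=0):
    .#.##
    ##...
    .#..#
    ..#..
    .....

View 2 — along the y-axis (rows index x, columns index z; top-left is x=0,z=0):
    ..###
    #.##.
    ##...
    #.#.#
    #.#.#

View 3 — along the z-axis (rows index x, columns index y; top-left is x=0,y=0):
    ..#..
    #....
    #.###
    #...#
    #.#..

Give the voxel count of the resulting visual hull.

7 voxels

before carving: 125 voxels (5×5×5)
after view 1 [x-axis, 8 of 25 cells solid] → remaining = 40
after view 2 [y-axis, 14 of 25 cells solid] → remaining = 19
after view 3 [z-axis, 10 of 25 cells solid] → remaining = 7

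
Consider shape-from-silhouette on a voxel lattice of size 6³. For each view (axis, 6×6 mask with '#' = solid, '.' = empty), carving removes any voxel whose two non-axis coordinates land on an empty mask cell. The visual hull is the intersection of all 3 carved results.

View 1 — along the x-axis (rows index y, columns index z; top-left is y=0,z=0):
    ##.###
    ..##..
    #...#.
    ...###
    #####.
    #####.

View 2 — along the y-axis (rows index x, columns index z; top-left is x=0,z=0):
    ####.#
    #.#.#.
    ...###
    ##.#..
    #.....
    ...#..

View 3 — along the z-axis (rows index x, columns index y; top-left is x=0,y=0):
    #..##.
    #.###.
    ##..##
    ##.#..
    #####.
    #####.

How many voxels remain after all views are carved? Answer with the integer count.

before carving: 216 voxels (6×6×6)
after view 1 [x-axis, 22 of 36 cells solid] → remaining = 132
after view 2 [y-axis, 16 of 36 cells solid] → remaining = 62
after view 3 [z-axis, 24 of 36 cells solid] → remaining = 38

voxel count = 38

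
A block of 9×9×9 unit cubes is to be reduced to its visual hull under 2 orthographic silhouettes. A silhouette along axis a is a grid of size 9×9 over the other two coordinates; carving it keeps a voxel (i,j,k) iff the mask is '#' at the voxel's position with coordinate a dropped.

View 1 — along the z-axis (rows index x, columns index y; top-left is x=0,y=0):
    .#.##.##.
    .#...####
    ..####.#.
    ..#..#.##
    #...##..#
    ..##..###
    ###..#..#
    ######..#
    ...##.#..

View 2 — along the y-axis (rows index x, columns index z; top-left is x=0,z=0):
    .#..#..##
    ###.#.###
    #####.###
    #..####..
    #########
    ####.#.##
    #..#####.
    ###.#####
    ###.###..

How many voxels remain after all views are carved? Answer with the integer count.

voxel count = 290

initial block: 9^3 = 729
step 1: project along z, AND mask (43/81) → |grid| = 387
step 2: project along y, AND mask (60/81) → |grid| = 290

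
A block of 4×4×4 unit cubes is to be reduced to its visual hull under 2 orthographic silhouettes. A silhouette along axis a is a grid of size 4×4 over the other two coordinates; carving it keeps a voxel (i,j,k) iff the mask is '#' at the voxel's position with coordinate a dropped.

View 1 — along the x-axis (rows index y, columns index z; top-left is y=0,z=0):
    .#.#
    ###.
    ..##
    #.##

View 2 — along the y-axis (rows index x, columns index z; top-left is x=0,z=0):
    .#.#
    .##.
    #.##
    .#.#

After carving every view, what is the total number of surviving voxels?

initial block: 4^3 = 64
  1. axis=0 (YZ plane), |mask|=10  ⇒  voxels=40
  2. axis=1 (XZ plane), |mask|=9  ⇒  voxels=23

remaining voxels: 23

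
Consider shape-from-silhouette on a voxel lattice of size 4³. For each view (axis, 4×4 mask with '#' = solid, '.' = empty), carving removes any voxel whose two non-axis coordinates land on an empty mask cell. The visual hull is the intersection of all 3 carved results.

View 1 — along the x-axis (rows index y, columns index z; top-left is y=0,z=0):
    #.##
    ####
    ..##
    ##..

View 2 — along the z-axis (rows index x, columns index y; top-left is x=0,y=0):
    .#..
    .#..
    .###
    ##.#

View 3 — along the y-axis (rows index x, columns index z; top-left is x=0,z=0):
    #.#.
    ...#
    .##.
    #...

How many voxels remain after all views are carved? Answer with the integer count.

|visual hull| = 10

full grid |V| = 64
V1 x: intersect with YZ mask (11 set) -- 44 left
V2 z: intersect with XY mask (8 set) -- 25 left
V3 y: intersect with XZ mask (6 set) -- 10 left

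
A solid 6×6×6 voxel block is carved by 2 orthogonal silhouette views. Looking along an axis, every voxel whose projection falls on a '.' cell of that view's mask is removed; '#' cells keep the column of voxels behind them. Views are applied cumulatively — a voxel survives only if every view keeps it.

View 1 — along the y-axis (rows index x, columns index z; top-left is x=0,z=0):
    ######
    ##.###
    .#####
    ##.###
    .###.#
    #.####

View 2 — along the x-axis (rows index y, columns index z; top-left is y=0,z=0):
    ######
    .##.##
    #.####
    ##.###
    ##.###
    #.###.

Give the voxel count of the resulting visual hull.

voxel count = 146

initial block: 6^3 = 216
step 1: project along y, AND mask (30/36) → |grid| = 180
step 2: project along x, AND mask (29/36) → |grid| = 146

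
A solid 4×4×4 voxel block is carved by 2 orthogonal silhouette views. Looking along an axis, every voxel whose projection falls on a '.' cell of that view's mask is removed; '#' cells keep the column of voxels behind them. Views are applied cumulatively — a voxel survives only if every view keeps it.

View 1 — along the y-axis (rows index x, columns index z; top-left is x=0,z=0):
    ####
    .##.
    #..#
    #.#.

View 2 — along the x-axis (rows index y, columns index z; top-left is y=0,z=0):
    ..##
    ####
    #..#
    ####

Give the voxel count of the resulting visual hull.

30 voxels

full grid |V| = 64
  1. axis=1 (XZ plane), |mask|=10  ⇒  voxels=40
  2. axis=0 (YZ plane), |mask|=12  ⇒  voxels=30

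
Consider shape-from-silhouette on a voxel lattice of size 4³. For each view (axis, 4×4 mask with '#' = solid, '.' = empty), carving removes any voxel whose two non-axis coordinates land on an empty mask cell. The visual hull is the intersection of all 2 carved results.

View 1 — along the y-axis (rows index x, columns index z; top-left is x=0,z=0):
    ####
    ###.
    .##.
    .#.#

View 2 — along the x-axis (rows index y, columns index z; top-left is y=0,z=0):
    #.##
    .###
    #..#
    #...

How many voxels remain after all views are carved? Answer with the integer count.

|visual hull| = 22

full grid |V| = 64
  1. axis=1 (XZ plane), |mask|=11  ⇒  voxels=44
  2. axis=0 (YZ plane), |mask|=9  ⇒  voxels=22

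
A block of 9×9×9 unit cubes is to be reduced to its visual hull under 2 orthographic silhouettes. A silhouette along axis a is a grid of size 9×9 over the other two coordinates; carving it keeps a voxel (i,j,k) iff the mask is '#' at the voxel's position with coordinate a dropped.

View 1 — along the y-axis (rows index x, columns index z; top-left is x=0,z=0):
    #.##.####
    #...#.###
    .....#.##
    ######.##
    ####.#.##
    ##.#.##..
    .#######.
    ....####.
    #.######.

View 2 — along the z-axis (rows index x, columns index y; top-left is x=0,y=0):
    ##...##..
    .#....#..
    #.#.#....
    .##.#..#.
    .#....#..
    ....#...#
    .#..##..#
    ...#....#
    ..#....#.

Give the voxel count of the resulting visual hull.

153 voxels

start: 9×9×9 = 729 voxels
[1] y-view keeps 53 columns → grid now 477
[2] z-view keeps 25 columns → grid now 153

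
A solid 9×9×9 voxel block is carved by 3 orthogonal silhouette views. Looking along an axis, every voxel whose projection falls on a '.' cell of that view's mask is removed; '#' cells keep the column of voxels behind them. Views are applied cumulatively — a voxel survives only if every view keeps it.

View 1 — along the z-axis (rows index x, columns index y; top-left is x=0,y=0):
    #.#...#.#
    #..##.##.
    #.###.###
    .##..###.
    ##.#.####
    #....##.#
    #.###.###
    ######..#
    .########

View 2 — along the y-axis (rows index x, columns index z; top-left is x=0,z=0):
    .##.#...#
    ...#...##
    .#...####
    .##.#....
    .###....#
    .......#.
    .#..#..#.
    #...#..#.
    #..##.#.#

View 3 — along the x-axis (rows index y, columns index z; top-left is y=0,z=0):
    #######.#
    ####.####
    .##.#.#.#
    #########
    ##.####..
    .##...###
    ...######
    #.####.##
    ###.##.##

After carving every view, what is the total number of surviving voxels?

|visual hull| = 147

before carving: 729 voxels (9×9×9)
after view 1 [z-axis, 54 of 81 cells solid] → remaining = 486
after view 2 [y-axis, 31 of 81 cells solid] → remaining = 195
after view 3 [x-axis, 61 of 81 cells solid] → remaining = 147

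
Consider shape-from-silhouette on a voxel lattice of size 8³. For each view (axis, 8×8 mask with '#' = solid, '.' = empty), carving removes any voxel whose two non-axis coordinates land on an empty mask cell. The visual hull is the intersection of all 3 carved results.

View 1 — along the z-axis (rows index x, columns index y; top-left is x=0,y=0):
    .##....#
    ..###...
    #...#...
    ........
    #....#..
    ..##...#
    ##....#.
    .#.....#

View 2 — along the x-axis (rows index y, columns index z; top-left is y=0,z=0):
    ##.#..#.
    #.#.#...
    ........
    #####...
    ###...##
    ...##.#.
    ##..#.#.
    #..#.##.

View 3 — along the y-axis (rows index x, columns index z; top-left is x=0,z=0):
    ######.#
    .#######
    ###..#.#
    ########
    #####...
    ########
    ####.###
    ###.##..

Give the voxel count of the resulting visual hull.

|visual hull| = 48

before carving: 512 voxels (8×8×8)
  1. axis=2 (XY plane), |mask|=18  ⇒  voxels=144
  2. axis=0 (YZ plane), |mask|=28  ⇒  voxels=60
  3. axis=1 (XZ plane), |mask|=52  ⇒  voxels=48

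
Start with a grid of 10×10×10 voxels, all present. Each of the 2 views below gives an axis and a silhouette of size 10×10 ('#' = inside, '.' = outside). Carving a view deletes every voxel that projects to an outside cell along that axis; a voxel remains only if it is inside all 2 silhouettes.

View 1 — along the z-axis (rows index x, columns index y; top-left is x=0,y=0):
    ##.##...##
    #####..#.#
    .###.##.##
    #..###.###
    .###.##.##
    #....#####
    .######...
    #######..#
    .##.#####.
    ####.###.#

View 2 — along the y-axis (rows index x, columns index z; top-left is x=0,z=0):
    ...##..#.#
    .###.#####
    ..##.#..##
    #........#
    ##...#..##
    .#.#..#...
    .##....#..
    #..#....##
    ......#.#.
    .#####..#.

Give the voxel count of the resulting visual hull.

|visual hull| = 294

full grid |V| = 1000
step 1: project along z, AND mask (69/100) → |grid| = 690
step 2: project along y, AND mask (42/100) → |grid| = 294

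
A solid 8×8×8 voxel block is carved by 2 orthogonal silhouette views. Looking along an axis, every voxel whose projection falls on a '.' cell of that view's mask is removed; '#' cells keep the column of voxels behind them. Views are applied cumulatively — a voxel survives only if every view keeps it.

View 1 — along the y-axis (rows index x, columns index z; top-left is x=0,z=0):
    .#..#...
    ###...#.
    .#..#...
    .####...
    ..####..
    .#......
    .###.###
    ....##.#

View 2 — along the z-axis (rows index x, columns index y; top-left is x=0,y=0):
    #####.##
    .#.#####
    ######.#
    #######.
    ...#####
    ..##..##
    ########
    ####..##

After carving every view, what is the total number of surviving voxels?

before carving: 512 voxels (8×8×8)
V1 y: intersect with XZ mask (26 set) -- 208 left
V2 z: intersect with XY mask (50 set) -- 170 left

remaining voxels: 170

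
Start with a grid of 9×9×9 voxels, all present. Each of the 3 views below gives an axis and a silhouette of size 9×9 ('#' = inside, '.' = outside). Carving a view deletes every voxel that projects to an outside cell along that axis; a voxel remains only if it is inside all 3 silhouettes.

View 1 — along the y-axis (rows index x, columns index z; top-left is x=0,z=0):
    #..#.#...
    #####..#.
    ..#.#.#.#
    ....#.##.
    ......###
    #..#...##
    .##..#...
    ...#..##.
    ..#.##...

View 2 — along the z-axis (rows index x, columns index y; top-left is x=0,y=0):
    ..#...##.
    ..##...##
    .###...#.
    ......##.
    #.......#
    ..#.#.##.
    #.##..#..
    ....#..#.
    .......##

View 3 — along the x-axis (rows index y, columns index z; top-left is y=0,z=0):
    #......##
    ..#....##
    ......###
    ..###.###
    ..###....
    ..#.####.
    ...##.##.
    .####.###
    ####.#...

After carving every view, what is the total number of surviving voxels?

53 voxels

before carving: 729 voxels (9×9×9)
V1 y: intersect with XZ mask (32 set) -- 288 left
V2 z: intersect with XY mask (27 set) -- 101 left
V3 x: intersect with YZ mask (39 set) -- 53 left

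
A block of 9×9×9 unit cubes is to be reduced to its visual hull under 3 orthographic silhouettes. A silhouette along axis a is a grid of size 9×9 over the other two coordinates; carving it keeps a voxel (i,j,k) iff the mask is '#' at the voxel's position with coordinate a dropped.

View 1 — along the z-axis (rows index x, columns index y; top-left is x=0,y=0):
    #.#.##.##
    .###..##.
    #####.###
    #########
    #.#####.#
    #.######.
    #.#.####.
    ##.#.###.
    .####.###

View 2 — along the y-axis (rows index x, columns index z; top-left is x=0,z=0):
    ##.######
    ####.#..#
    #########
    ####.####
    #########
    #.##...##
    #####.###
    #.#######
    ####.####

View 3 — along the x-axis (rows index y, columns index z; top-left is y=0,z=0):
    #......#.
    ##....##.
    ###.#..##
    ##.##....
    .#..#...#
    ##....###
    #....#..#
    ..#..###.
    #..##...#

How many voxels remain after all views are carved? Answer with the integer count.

voxel count = 204

full grid |V| = 729
step 1: project along z, AND mask (61/81) → |grid| = 549
step 2: project along y, AND mask (69/81) → |grid| = 472
step 3: project along x, AND mask (35/81) → |grid| = 204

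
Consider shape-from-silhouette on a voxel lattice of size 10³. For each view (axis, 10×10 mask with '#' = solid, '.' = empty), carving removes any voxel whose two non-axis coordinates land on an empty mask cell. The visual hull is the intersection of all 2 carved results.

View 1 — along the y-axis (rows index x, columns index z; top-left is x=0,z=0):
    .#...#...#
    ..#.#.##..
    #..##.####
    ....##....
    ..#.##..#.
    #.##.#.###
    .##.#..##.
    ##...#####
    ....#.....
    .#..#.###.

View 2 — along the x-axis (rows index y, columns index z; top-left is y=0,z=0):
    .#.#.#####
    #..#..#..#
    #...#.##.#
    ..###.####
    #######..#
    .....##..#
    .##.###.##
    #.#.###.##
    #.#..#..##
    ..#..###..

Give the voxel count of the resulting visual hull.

voxel count = 255

start: 10×10×10 = 1000 voxels
after view 1 [y-axis, 45 of 100 cells solid] → remaining = 450
after view 2 [x-axis, 57 of 100 cells solid] → remaining = 255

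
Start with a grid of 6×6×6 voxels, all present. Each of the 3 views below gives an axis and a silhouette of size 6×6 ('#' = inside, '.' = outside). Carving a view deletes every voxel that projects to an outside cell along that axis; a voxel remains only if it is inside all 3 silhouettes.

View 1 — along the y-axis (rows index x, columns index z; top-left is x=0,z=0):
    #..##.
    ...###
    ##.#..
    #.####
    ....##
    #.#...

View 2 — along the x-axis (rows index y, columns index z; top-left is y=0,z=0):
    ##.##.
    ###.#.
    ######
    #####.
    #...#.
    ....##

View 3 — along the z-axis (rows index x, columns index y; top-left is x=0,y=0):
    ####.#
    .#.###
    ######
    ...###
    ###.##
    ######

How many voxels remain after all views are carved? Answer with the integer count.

voxel count = 53

start: 6×6×6 = 216 voxels
step 1: project along y, AND mask (18/36) → |grid| = 108
step 2: project along x, AND mask (23/36) → |grid| = 72
step 3: project along z, AND mask (29/36) → |grid| = 53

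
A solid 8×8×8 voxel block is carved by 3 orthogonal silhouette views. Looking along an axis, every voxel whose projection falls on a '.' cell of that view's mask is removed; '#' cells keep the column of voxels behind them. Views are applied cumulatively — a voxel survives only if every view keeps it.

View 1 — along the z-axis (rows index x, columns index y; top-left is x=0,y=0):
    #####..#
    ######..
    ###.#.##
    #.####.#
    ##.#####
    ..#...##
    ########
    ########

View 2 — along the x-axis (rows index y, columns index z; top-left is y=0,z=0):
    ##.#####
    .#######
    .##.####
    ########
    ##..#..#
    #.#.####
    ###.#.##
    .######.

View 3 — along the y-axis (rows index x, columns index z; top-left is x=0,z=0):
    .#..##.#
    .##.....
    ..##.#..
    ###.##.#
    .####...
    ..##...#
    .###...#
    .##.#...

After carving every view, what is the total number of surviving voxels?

144 voxels

start: 8×8×8 = 512 voxels
V1 z: intersect with XY mask (50 set) -- 400 left
V2 x: intersect with YZ mask (50 set) -- 311 left
V3 y: intersect with XZ mask (29 set) -- 144 left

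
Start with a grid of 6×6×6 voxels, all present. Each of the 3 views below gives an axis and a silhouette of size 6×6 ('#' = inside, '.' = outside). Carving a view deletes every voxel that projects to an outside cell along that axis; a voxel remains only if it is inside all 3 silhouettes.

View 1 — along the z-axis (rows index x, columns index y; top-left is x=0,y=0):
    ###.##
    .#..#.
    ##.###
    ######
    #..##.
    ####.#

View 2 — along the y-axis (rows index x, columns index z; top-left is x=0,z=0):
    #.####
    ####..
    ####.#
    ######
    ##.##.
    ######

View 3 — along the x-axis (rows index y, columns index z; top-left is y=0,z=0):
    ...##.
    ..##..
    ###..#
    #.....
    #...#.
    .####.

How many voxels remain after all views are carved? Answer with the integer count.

full grid |V| = 216
V1 z: intersect with XY mask (26 set) -- 156 left
V2 y: intersect with XZ mask (30 set) -- 136 left
V3 x: intersect with YZ mask (15 set) -- 56 left

56 voxels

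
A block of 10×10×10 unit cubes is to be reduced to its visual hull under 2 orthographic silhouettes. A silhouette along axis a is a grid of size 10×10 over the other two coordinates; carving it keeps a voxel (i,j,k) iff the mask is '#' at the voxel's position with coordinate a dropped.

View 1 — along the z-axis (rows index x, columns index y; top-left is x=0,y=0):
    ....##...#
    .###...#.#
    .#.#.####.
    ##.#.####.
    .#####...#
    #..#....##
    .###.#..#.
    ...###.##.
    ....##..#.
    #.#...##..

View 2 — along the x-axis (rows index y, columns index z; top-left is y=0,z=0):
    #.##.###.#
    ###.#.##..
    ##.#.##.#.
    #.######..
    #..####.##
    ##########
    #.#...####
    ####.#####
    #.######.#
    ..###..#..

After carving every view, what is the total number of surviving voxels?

|visual hull| = 349

full grid |V| = 1000
after view 1 [z-axis, 48 of 100 cells solid] → remaining = 480
after view 2 [x-axis, 70 of 100 cells solid] → remaining = 349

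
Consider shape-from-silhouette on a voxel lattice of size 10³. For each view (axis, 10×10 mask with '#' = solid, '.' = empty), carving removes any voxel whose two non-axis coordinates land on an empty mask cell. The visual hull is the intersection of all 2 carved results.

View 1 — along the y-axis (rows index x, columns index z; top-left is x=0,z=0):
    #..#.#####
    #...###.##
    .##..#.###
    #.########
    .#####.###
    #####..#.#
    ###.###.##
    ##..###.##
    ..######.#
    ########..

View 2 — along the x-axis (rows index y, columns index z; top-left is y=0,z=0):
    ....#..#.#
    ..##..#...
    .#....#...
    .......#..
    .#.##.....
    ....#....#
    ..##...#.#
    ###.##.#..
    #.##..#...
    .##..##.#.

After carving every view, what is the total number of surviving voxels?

start: 10×10×10 = 1000 voxels
carve view 1 (along y, XZ-mask fill 73/100): 730 voxels remain
carve view 2 (along x, YZ-mask fill 33/100): 237 voxels remain

237 voxels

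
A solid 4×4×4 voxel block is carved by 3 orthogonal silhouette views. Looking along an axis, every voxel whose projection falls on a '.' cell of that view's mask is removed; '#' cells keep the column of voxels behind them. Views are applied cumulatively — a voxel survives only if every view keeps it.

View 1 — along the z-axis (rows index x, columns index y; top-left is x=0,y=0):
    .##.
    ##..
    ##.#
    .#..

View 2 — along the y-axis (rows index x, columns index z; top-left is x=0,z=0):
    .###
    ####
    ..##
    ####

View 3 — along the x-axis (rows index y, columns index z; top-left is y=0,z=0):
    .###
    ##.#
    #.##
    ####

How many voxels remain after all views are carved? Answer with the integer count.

full grid |V| = 64
V1 z: intersect with XY mask (8 set) -- 32 left
V2 y: intersect with XZ mask (13 set) -- 24 left
V3 x: intersect with YZ mask (13 set) -- 18 left

18 voxels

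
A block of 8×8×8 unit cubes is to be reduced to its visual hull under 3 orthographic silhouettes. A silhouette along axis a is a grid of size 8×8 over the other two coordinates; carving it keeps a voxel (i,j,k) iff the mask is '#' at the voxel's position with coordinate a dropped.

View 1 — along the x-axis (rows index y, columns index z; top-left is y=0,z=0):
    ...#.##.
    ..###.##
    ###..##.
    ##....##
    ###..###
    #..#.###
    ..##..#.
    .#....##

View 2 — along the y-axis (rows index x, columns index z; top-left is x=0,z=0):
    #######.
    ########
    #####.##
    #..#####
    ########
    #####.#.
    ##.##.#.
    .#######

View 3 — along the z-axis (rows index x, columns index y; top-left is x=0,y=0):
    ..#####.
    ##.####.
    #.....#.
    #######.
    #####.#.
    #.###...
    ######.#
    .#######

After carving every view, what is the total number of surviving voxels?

|visual hull| = 160

full grid |V| = 512
after view 1 [x-axis, 34 of 64 cells solid] → remaining = 272
after view 2 [y-axis, 54 of 64 cells solid] → remaining = 229
after view 3 [z-axis, 44 of 64 cells solid] → remaining = 160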